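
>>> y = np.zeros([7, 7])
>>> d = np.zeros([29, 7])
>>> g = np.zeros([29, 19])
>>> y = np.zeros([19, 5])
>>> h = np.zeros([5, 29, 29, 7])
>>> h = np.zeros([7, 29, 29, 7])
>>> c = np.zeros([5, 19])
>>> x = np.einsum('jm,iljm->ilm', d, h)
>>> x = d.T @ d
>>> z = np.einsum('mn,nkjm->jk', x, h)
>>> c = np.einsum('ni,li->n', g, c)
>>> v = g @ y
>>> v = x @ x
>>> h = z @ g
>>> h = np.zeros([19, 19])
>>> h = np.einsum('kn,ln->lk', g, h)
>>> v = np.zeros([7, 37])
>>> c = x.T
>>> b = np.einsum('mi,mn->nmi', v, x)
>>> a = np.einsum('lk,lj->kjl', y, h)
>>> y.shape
(19, 5)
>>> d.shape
(29, 7)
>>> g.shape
(29, 19)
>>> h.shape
(19, 29)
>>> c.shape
(7, 7)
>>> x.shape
(7, 7)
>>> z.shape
(29, 29)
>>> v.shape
(7, 37)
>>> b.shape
(7, 7, 37)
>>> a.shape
(5, 29, 19)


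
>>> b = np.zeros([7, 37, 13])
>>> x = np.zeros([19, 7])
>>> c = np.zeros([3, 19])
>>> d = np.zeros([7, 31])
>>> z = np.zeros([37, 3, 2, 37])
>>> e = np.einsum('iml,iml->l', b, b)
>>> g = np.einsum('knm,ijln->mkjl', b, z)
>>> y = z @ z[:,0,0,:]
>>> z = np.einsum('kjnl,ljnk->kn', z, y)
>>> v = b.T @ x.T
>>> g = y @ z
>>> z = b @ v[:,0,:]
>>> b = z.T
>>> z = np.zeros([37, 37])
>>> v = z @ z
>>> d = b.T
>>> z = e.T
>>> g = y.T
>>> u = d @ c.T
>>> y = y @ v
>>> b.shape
(19, 37, 7)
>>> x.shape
(19, 7)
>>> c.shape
(3, 19)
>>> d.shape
(7, 37, 19)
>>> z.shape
(13,)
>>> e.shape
(13,)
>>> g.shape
(37, 2, 3, 37)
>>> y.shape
(37, 3, 2, 37)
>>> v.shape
(37, 37)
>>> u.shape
(7, 37, 3)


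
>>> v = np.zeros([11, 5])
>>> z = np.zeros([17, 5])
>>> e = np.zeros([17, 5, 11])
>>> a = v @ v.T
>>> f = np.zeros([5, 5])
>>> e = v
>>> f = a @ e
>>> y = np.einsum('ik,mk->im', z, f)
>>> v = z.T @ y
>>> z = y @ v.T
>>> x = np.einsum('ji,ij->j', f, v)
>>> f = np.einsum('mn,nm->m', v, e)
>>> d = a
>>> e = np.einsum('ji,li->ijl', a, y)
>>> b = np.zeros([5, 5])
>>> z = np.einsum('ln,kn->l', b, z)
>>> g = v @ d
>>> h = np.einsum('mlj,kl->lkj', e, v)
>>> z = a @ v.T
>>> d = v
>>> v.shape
(5, 11)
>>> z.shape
(11, 5)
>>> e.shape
(11, 11, 17)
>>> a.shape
(11, 11)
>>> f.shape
(5,)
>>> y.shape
(17, 11)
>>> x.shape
(11,)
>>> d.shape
(5, 11)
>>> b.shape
(5, 5)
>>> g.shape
(5, 11)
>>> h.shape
(11, 5, 17)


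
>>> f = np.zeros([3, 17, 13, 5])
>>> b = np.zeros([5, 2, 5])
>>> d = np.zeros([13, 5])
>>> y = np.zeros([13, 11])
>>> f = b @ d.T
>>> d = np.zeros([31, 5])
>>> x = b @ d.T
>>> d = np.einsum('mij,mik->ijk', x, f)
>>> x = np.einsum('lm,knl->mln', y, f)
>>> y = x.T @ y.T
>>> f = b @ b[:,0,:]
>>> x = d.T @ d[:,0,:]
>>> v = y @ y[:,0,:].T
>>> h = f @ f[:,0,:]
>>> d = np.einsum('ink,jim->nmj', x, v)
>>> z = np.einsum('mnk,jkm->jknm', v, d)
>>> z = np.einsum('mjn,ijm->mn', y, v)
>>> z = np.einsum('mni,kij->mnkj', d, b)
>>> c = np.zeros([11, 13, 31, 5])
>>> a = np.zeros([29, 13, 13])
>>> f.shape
(5, 2, 5)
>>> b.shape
(5, 2, 5)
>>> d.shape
(31, 2, 2)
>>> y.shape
(2, 13, 13)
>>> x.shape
(13, 31, 13)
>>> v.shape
(2, 13, 2)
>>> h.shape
(5, 2, 5)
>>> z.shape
(31, 2, 5, 5)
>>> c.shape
(11, 13, 31, 5)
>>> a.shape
(29, 13, 13)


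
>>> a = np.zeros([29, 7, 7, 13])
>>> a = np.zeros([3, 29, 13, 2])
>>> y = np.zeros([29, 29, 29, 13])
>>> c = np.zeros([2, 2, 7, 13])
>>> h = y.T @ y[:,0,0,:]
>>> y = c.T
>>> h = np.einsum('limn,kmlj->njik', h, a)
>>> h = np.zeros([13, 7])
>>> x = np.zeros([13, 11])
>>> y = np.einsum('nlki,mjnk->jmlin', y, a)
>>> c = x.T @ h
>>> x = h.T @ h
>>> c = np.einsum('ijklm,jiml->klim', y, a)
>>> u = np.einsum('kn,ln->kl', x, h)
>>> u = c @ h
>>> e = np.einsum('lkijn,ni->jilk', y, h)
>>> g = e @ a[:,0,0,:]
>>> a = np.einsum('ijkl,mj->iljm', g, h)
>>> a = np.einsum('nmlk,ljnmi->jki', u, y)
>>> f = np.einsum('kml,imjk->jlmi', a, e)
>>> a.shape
(3, 7, 13)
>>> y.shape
(29, 3, 7, 2, 13)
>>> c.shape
(7, 2, 29, 13)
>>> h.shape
(13, 7)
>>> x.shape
(7, 7)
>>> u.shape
(7, 2, 29, 7)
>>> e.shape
(2, 7, 29, 3)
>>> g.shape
(2, 7, 29, 2)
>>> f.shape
(29, 13, 7, 2)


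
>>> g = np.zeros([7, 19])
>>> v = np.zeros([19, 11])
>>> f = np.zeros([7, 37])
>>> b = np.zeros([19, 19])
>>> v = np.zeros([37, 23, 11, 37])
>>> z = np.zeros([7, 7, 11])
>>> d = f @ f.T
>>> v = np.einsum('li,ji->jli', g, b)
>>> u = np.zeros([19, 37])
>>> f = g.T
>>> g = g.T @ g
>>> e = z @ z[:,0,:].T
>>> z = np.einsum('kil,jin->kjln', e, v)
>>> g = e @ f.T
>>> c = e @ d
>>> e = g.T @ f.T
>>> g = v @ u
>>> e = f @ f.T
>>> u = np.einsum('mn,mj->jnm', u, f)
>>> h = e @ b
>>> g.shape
(19, 7, 37)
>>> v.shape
(19, 7, 19)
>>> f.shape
(19, 7)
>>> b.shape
(19, 19)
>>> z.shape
(7, 19, 7, 19)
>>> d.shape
(7, 7)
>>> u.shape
(7, 37, 19)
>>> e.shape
(19, 19)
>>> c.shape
(7, 7, 7)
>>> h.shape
(19, 19)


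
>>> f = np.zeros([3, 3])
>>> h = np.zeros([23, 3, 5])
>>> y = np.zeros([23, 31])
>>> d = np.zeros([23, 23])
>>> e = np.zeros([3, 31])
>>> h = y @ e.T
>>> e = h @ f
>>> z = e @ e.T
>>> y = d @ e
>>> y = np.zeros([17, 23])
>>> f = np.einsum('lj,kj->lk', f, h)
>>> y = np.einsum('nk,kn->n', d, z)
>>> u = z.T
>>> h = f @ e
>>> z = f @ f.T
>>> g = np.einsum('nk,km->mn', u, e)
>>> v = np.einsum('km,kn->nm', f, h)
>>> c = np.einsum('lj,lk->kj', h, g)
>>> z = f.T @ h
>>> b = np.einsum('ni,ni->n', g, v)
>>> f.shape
(3, 23)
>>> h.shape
(3, 3)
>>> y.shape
(23,)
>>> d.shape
(23, 23)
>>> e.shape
(23, 3)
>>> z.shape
(23, 3)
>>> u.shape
(23, 23)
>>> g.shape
(3, 23)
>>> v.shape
(3, 23)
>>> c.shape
(23, 3)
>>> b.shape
(3,)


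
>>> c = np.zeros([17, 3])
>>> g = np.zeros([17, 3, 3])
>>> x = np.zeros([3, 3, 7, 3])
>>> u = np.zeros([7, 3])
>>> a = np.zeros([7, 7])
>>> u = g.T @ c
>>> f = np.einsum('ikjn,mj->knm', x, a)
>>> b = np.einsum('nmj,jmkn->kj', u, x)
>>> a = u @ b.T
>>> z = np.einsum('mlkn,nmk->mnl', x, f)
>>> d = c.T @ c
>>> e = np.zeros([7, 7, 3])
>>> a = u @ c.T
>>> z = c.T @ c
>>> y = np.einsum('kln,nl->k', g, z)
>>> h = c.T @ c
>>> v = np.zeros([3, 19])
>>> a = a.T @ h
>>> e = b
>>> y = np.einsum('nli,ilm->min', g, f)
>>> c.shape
(17, 3)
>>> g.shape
(17, 3, 3)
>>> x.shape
(3, 3, 7, 3)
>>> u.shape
(3, 3, 3)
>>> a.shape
(17, 3, 3)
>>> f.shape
(3, 3, 7)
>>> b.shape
(7, 3)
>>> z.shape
(3, 3)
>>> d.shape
(3, 3)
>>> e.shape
(7, 3)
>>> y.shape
(7, 3, 17)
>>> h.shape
(3, 3)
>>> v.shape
(3, 19)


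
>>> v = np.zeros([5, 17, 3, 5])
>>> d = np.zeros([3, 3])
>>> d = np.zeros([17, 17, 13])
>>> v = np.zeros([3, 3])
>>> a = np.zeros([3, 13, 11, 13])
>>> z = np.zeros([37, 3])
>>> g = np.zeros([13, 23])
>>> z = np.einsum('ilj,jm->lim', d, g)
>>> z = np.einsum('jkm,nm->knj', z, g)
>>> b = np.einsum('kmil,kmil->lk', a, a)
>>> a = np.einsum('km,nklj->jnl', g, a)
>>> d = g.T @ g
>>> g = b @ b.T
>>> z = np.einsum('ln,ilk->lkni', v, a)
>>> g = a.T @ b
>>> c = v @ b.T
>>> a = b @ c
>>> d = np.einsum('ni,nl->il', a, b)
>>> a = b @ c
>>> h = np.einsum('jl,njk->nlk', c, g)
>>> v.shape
(3, 3)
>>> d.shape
(13, 3)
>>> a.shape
(13, 13)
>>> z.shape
(3, 11, 3, 13)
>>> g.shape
(11, 3, 3)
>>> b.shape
(13, 3)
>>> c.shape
(3, 13)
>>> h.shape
(11, 13, 3)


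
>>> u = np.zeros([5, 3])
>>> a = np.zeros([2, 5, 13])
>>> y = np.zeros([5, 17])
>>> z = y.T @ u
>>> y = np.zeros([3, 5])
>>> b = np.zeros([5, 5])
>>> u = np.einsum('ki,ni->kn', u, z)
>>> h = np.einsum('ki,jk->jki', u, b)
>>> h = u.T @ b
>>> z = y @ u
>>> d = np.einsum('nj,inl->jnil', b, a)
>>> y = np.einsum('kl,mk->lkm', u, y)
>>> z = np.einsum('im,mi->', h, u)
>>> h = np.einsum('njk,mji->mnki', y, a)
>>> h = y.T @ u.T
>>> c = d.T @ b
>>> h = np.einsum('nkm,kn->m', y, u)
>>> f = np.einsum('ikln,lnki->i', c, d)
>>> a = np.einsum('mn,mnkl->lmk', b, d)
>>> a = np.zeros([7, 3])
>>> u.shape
(5, 17)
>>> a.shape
(7, 3)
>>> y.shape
(17, 5, 3)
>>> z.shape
()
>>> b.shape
(5, 5)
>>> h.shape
(3,)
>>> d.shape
(5, 5, 2, 13)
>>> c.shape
(13, 2, 5, 5)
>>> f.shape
(13,)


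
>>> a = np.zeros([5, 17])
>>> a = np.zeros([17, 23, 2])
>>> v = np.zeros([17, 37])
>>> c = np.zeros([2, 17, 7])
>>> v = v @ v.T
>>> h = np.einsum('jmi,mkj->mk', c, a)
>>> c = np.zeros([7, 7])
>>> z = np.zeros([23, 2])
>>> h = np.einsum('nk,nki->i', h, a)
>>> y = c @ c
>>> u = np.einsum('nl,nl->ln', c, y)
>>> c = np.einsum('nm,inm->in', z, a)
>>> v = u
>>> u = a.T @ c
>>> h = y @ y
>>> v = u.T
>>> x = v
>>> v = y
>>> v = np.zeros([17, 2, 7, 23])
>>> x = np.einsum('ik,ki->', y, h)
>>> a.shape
(17, 23, 2)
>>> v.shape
(17, 2, 7, 23)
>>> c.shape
(17, 23)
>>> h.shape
(7, 7)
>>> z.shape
(23, 2)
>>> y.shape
(7, 7)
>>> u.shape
(2, 23, 23)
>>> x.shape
()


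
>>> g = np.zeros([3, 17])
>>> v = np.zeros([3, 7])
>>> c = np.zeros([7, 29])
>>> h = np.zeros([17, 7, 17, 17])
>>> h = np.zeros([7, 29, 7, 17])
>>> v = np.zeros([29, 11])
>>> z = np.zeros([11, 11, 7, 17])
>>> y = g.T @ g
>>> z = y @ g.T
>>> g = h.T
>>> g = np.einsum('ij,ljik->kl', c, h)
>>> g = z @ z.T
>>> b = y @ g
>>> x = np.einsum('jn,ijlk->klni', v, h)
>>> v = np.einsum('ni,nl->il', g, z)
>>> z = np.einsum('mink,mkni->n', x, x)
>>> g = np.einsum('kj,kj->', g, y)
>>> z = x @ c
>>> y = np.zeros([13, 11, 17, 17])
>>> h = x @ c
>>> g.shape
()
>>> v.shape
(17, 3)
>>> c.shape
(7, 29)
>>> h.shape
(17, 7, 11, 29)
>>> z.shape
(17, 7, 11, 29)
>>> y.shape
(13, 11, 17, 17)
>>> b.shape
(17, 17)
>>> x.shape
(17, 7, 11, 7)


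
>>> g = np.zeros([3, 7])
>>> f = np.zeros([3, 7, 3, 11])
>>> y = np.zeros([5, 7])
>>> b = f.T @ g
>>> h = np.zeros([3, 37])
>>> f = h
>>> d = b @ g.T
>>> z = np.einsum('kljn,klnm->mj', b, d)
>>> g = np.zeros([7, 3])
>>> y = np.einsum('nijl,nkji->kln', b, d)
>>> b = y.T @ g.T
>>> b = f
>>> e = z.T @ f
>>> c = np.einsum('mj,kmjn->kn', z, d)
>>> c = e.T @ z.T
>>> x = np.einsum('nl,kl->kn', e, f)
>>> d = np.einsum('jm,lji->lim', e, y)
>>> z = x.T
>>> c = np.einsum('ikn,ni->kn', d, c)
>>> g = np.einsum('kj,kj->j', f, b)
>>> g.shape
(37,)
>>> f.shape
(3, 37)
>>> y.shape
(3, 7, 11)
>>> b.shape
(3, 37)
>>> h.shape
(3, 37)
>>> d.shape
(3, 11, 37)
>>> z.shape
(7, 3)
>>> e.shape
(7, 37)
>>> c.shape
(11, 37)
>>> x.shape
(3, 7)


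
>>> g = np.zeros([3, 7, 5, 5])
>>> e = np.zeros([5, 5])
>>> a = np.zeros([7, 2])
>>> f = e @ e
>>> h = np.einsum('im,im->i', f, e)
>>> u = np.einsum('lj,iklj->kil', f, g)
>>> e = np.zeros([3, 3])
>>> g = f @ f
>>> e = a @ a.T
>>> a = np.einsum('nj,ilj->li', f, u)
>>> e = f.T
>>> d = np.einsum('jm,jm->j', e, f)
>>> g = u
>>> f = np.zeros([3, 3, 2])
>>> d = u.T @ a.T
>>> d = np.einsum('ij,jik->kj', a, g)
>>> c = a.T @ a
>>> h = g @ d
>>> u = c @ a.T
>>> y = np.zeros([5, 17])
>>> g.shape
(7, 3, 5)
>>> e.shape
(5, 5)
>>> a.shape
(3, 7)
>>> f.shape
(3, 3, 2)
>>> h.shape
(7, 3, 7)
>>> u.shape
(7, 3)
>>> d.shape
(5, 7)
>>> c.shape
(7, 7)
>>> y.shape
(5, 17)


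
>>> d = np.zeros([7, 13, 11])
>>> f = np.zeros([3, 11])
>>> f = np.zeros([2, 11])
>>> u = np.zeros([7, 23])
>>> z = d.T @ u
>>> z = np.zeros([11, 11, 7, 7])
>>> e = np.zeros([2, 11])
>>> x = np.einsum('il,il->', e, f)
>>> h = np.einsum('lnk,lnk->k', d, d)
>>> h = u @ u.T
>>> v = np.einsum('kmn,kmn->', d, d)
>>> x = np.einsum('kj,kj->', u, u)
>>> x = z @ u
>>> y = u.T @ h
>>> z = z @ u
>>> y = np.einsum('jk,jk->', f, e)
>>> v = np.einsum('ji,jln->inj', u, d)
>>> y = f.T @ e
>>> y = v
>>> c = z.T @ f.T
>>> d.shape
(7, 13, 11)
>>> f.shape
(2, 11)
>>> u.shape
(7, 23)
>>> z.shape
(11, 11, 7, 23)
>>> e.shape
(2, 11)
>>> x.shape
(11, 11, 7, 23)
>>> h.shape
(7, 7)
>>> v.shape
(23, 11, 7)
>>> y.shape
(23, 11, 7)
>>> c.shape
(23, 7, 11, 2)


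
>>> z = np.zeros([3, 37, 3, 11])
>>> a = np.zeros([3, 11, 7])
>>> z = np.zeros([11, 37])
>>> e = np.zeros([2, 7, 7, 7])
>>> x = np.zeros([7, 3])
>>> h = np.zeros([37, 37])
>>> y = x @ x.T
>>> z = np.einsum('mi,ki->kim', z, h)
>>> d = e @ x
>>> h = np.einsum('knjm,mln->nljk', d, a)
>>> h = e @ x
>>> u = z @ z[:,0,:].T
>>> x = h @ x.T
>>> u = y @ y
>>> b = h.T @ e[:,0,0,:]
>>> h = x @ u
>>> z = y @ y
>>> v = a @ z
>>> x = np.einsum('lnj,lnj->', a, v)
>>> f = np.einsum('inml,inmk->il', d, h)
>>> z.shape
(7, 7)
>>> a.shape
(3, 11, 7)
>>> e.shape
(2, 7, 7, 7)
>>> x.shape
()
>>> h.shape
(2, 7, 7, 7)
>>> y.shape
(7, 7)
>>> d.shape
(2, 7, 7, 3)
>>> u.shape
(7, 7)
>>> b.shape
(3, 7, 7, 7)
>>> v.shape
(3, 11, 7)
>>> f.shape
(2, 3)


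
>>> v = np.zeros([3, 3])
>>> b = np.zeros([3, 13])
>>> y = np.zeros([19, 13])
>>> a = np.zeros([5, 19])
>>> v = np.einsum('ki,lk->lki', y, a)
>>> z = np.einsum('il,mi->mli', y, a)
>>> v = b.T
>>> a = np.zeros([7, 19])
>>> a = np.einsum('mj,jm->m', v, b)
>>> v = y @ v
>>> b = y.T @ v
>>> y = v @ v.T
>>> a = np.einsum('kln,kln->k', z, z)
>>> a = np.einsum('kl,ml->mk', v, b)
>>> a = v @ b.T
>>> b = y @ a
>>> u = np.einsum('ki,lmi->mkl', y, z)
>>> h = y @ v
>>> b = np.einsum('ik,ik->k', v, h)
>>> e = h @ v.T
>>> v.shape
(19, 3)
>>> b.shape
(3,)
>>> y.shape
(19, 19)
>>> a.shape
(19, 13)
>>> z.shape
(5, 13, 19)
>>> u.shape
(13, 19, 5)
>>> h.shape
(19, 3)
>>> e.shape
(19, 19)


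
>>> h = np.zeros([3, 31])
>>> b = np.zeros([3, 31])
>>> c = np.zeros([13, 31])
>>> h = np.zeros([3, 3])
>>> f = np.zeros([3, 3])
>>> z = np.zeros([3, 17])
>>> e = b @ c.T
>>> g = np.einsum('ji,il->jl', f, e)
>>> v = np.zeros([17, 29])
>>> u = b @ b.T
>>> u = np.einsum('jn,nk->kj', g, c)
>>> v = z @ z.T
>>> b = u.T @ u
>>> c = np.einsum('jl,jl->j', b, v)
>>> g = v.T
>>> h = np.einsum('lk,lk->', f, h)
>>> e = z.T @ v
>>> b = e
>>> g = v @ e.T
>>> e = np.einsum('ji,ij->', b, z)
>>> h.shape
()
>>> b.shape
(17, 3)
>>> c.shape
(3,)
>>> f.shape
(3, 3)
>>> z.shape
(3, 17)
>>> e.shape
()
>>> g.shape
(3, 17)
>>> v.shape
(3, 3)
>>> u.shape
(31, 3)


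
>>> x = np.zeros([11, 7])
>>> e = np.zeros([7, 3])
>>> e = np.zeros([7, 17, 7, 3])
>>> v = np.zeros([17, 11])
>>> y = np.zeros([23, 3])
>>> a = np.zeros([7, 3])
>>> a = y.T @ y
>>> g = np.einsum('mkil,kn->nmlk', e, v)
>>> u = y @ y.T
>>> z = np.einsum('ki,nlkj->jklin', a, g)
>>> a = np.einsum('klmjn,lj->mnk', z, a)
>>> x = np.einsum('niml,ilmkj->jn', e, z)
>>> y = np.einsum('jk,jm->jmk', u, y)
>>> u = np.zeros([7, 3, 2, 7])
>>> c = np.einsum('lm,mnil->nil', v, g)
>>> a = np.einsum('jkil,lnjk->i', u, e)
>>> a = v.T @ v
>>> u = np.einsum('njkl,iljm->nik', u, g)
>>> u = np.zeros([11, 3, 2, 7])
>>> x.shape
(11, 7)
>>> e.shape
(7, 17, 7, 3)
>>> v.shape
(17, 11)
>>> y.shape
(23, 3, 23)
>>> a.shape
(11, 11)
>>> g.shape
(11, 7, 3, 17)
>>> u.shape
(11, 3, 2, 7)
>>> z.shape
(17, 3, 7, 3, 11)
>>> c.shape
(7, 3, 17)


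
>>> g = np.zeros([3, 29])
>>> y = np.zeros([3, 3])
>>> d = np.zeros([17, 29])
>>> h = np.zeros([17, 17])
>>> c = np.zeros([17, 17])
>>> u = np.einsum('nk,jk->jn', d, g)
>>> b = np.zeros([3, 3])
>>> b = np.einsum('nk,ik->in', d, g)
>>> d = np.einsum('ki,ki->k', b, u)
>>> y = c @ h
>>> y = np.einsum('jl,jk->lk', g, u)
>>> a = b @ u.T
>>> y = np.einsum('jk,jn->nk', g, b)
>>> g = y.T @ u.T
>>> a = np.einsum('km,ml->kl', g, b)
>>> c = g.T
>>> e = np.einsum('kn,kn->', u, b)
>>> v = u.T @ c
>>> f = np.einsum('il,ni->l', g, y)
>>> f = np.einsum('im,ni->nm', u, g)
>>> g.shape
(29, 3)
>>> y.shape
(17, 29)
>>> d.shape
(3,)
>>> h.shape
(17, 17)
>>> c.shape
(3, 29)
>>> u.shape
(3, 17)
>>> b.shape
(3, 17)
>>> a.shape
(29, 17)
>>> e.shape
()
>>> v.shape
(17, 29)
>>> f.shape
(29, 17)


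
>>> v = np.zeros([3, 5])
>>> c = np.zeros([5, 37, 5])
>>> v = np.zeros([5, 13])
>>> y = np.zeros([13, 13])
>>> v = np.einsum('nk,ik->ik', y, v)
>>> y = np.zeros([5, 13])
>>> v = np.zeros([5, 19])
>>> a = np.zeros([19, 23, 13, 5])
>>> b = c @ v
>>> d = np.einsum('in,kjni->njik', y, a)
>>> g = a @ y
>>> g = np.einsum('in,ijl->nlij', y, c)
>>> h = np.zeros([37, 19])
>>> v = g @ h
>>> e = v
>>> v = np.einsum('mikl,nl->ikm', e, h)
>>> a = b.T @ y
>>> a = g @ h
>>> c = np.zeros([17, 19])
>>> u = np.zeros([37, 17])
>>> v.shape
(5, 5, 13)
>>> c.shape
(17, 19)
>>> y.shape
(5, 13)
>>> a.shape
(13, 5, 5, 19)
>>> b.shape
(5, 37, 19)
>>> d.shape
(13, 23, 5, 19)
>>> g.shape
(13, 5, 5, 37)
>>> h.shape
(37, 19)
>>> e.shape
(13, 5, 5, 19)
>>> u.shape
(37, 17)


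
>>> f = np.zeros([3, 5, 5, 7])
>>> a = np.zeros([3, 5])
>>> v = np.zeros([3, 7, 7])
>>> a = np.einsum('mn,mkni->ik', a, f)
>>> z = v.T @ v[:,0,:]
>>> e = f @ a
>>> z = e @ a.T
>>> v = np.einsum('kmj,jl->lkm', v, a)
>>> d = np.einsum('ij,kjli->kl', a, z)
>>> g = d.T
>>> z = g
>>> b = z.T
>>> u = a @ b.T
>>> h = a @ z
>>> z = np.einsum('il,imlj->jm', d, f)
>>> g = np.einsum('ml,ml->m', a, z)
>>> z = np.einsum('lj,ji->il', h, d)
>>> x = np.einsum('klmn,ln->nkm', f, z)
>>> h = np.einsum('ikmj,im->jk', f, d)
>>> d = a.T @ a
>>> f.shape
(3, 5, 5, 7)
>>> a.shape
(7, 5)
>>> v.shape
(5, 3, 7)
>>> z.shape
(5, 7)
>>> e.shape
(3, 5, 5, 5)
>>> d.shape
(5, 5)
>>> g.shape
(7,)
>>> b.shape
(3, 5)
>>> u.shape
(7, 3)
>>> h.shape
(7, 5)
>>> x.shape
(7, 3, 5)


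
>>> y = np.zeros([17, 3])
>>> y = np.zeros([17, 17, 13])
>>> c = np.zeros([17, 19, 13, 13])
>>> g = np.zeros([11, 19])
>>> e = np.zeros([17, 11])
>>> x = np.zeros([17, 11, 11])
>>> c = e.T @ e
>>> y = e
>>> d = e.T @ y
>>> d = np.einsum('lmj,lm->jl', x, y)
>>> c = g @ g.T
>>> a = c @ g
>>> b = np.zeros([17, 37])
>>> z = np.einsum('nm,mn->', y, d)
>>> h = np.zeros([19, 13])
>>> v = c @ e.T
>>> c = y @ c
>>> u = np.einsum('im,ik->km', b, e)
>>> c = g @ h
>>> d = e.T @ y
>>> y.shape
(17, 11)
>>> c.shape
(11, 13)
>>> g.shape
(11, 19)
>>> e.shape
(17, 11)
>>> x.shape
(17, 11, 11)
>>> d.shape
(11, 11)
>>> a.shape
(11, 19)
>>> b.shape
(17, 37)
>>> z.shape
()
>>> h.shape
(19, 13)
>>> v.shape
(11, 17)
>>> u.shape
(11, 37)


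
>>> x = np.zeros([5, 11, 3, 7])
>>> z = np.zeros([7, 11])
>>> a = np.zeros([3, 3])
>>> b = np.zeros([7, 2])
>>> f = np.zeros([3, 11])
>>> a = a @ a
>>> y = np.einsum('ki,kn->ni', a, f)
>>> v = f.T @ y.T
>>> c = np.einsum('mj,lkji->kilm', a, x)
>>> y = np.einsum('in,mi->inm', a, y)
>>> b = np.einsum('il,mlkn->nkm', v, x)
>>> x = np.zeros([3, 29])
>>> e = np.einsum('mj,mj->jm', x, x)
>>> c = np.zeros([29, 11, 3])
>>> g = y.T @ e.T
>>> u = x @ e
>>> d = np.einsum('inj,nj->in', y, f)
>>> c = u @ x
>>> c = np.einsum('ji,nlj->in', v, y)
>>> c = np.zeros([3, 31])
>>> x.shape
(3, 29)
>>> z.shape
(7, 11)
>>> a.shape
(3, 3)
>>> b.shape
(7, 3, 5)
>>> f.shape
(3, 11)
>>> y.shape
(3, 3, 11)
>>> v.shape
(11, 11)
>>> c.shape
(3, 31)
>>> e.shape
(29, 3)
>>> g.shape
(11, 3, 29)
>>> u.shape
(3, 3)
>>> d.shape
(3, 3)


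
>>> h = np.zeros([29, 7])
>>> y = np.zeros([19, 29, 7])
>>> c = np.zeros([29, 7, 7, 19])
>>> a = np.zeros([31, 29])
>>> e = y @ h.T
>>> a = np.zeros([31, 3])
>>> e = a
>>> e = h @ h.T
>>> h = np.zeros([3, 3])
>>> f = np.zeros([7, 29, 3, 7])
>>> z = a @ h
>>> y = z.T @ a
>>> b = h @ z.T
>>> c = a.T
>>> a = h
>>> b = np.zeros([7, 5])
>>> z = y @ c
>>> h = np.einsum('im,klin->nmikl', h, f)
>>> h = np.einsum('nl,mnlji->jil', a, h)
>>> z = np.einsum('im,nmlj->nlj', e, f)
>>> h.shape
(7, 29, 3)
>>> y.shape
(3, 3)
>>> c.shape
(3, 31)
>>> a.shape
(3, 3)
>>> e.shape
(29, 29)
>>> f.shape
(7, 29, 3, 7)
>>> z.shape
(7, 3, 7)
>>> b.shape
(7, 5)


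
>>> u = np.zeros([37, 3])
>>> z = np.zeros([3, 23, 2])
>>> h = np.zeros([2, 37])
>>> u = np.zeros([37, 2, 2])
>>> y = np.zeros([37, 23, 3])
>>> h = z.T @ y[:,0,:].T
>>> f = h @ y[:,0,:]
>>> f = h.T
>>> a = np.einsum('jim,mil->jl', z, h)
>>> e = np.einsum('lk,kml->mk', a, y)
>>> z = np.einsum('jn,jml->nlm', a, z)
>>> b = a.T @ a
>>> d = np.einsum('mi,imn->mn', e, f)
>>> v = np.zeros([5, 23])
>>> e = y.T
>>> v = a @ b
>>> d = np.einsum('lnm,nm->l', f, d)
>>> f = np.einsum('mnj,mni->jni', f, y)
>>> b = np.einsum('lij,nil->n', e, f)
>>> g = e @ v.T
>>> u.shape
(37, 2, 2)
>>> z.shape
(37, 2, 23)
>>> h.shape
(2, 23, 37)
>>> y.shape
(37, 23, 3)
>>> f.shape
(2, 23, 3)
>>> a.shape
(3, 37)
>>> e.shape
(3, 23, 37)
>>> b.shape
(2,)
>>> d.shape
(37,)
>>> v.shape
(3, 37)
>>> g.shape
(3, 23, 3)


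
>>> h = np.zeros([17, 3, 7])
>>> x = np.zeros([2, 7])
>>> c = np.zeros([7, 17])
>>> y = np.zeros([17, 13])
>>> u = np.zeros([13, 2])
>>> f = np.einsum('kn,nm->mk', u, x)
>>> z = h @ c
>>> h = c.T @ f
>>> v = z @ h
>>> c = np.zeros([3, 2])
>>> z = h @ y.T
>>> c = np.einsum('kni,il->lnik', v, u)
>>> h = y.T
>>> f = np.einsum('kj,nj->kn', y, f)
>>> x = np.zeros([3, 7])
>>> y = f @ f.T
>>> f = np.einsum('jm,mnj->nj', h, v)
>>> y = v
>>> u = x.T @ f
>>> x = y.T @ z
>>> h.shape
(13, 17)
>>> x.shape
(13, 3, 17)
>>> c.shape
(2, 3, 13, 17)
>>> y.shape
(17, 3, 13)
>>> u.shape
(7, 13)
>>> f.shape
(3, 13)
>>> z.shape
(17, 17)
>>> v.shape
(17, 3, 13)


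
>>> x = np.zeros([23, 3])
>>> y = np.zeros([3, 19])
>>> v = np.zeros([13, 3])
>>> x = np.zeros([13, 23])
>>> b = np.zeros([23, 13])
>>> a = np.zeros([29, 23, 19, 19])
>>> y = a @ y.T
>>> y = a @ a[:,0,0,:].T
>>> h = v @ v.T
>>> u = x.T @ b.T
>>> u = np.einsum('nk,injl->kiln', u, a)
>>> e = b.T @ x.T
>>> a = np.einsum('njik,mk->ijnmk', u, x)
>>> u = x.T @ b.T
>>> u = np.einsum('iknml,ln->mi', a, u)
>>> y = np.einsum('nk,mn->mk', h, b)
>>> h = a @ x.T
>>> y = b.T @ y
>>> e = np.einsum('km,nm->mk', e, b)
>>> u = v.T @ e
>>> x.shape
(13, 23)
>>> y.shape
(13, 13)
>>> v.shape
(13, 3)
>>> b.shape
(23, 13)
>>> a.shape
(19, 29, 23, 13, 23)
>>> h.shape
(19, 29, 23, 13, 13)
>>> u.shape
(3, 13)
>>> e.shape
(13, 13)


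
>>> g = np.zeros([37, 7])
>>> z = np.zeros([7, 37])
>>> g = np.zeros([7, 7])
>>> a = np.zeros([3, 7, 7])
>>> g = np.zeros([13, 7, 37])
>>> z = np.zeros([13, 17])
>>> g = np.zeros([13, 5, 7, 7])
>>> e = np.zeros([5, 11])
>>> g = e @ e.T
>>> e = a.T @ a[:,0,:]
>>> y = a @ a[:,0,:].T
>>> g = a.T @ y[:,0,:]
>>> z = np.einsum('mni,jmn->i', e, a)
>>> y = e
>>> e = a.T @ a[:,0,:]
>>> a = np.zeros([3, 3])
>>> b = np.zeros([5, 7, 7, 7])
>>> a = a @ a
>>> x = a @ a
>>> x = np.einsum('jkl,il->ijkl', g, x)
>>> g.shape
(7, 7, 3)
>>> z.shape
(7,)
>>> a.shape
(3, 3)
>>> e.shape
(7, 7, 7)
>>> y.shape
(7, 7, 7)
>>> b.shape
(5, 7, 7, 7)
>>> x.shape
(3, 7, 7, 3)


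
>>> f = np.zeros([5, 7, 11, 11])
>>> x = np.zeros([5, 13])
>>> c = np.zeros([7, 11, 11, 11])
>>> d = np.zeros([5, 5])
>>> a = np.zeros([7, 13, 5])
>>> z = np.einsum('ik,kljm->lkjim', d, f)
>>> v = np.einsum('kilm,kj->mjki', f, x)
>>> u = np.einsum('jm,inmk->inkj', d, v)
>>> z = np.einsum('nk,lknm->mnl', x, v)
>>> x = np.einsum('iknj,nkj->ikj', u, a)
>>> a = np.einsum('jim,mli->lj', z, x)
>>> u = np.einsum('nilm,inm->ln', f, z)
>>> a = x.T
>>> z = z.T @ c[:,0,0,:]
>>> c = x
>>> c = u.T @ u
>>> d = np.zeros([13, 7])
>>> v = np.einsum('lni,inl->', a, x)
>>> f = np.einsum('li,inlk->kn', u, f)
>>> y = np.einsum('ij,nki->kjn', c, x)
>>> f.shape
(11, 7)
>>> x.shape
(11, 13, 5)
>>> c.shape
(5, 5)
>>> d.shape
(13, 7)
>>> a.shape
(5, 13, 11)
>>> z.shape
(11, 5, 11)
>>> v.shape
()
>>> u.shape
(11, 5)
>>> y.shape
(13, 5, 11)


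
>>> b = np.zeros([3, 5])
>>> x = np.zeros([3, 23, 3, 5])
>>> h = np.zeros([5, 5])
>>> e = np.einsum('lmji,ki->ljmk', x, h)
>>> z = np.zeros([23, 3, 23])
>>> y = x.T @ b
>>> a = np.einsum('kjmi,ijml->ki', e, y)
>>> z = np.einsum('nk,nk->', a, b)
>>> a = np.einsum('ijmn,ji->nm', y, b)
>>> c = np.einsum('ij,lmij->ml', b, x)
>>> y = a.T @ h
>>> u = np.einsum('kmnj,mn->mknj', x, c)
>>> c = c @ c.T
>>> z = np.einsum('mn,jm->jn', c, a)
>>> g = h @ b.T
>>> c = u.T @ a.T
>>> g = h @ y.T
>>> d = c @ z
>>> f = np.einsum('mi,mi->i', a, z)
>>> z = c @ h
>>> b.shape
(3, 5)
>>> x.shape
(3, 23, 3, 5)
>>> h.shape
(5, 5)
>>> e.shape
(3, 3, 23, 5)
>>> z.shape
(5, 3, 3, 5)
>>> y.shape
(23, 5)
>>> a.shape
(5, 23)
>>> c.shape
(5, 3, 3, 5)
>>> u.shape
(23, 3, 3, 5)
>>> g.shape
(5, 23)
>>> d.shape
(5, 3, 3, 23)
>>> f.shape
(23,)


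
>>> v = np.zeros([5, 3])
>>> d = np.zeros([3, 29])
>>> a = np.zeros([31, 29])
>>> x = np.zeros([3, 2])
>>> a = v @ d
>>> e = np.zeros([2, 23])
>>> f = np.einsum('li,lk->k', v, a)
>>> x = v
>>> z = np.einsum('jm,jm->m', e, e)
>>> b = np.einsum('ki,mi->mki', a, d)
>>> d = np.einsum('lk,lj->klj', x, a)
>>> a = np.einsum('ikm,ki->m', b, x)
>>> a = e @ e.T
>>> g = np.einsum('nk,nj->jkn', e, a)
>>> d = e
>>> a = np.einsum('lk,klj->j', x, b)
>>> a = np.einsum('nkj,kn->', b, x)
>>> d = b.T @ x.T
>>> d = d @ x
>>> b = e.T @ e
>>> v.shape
(5, 3)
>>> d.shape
(29, 5, 3)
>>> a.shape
()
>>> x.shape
(5, 3)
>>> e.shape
(2, 23)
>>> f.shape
(29,)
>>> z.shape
(23,)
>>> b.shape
(23, 23)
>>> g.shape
(2, 23, 2)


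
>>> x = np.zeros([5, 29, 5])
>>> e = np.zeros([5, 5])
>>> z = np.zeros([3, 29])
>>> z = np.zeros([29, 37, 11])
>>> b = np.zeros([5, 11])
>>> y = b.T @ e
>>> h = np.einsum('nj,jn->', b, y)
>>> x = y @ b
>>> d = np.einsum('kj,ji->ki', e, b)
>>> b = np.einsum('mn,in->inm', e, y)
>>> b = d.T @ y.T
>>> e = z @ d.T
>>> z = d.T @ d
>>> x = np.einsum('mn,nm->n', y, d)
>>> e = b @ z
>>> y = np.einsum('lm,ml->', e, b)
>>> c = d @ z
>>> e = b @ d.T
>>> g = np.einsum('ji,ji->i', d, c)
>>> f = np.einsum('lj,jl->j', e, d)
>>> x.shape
(5,)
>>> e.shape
(11, 5)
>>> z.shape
(11, 11)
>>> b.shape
(11, 11)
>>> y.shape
()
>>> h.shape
()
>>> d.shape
(5, 11)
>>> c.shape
(5, 11)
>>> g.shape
(11,)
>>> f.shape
(5,)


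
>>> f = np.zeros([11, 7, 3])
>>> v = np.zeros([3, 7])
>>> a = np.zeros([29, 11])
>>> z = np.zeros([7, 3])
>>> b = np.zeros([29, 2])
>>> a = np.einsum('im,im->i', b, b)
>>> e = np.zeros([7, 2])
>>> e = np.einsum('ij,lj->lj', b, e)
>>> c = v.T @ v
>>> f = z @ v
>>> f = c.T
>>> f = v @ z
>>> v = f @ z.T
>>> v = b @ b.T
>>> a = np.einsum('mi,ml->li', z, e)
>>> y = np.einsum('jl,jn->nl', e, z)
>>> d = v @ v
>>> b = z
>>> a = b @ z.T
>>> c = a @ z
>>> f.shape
(3, 3)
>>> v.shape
(29, 29)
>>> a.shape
(7, 7)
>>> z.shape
(7, 3)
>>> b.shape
(7, 3)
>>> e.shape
(7, 2)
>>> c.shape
(7, 3)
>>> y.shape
(3, 2)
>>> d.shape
(29, 29)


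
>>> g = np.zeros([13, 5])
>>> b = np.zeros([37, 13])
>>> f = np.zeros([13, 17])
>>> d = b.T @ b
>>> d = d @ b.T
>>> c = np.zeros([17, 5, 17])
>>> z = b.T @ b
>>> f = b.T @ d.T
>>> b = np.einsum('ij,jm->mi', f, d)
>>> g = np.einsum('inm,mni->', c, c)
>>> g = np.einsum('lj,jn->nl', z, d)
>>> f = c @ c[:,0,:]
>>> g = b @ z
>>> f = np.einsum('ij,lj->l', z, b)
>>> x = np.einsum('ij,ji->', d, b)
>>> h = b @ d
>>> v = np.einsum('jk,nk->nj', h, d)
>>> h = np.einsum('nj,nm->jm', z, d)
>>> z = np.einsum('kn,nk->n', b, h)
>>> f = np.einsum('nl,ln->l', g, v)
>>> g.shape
(37, 13)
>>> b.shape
(37, 13)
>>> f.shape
(13,)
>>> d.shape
(13, 37)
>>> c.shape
(17, 5, 17)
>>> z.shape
(13,)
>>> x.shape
()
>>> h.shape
(13, 37)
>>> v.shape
(13, 37)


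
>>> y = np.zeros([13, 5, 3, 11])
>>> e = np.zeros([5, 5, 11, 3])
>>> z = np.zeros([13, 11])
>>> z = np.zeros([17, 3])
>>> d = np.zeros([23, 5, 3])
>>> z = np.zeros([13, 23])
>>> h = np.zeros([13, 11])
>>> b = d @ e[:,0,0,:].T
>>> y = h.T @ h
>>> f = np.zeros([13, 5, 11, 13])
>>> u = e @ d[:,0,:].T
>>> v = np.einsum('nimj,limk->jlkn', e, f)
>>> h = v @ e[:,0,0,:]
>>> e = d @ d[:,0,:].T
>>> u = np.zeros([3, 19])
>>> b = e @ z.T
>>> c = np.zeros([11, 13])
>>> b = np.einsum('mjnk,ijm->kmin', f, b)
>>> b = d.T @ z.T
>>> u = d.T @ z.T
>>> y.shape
(11, 11)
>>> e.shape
(23, 5, 23)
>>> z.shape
(13, 23)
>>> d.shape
(23, 5, 3)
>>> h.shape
(3, 13, 13, 3)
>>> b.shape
(3, 5, 13)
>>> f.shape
(13, 5, 11, 13)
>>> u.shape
(3, 5, 13)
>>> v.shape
(3, 13, 13, 5)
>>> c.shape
(11, 13)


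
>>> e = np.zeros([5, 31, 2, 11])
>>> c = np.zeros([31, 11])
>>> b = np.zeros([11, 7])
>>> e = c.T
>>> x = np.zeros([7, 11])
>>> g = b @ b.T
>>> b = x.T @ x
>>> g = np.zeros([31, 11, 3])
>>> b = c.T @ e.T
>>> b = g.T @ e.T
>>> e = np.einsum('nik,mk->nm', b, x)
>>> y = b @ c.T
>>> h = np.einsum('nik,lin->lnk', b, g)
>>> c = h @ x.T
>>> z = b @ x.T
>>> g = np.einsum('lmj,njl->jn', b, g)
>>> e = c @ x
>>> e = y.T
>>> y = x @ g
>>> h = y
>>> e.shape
(31, 11, 3)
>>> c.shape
(31, 3, 7)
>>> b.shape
(3, 11, 11)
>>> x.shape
(7, 11)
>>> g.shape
(11, 31)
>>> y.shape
(7, 31)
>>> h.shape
(7, 31)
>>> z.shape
(3, 11, 7)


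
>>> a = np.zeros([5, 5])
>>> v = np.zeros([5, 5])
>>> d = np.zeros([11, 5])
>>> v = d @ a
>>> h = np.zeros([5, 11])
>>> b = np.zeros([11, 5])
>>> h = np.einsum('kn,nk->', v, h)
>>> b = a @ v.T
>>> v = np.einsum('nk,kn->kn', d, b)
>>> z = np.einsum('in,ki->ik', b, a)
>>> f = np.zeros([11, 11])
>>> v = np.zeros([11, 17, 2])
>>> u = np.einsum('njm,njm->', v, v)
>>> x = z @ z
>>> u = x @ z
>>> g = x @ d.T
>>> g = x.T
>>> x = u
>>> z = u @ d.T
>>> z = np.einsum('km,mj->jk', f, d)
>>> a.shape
(5, 5)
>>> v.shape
(11, 17, 2)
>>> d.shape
(11, 5)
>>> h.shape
()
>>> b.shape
(5, 11)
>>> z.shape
(5, 11)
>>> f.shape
(11, 11)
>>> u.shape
(5, 5)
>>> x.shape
(5, 5)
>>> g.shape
(5, 5)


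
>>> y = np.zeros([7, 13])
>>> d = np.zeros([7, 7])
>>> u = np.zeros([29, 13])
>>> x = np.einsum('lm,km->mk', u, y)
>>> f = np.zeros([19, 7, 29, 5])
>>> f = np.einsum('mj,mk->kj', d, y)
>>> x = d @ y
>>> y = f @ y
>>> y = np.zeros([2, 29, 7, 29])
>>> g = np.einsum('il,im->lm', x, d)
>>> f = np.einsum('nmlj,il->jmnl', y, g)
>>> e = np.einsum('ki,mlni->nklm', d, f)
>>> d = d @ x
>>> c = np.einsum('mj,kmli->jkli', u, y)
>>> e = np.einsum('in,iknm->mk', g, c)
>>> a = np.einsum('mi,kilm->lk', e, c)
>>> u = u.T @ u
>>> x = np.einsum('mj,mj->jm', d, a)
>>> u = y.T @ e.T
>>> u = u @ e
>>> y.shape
(2, 29, 7, 29)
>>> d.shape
(7, 13)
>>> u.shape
(29, 7, 29, 2)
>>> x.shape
(13, 7)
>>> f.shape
(29, 29, 2, 7)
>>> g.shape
(13, 7)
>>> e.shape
(29, 2)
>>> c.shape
(13, 2, 7, 29)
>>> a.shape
(7, 13)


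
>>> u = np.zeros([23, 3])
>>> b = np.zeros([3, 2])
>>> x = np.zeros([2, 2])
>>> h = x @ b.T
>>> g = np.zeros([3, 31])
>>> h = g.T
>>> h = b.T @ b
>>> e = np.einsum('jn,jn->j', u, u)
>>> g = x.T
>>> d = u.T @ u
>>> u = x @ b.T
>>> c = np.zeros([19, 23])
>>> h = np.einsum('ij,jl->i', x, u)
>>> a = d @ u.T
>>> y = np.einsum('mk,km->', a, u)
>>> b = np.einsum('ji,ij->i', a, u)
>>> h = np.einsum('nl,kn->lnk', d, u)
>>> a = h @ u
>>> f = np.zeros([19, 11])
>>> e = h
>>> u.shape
(2, 3)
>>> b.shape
(2,)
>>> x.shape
(2, 2)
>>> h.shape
(3, 3, 2)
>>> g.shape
(2, 2)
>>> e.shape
(3, 3, 2)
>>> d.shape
(3, 3)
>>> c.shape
(19, 23)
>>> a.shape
(3, 3, 3)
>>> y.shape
()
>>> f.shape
(19, 11)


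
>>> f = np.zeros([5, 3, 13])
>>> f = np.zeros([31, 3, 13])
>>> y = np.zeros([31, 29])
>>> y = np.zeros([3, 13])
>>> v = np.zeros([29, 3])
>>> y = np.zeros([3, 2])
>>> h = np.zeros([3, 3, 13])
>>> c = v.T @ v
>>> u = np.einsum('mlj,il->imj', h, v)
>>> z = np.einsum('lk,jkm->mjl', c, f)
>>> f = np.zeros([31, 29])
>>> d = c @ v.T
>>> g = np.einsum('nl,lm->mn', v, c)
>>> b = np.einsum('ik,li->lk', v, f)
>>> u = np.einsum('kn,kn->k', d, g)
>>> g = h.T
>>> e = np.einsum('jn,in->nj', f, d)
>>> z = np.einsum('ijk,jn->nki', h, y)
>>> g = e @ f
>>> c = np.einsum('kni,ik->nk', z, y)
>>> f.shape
(31, 29)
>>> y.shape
(3, 2)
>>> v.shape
(29, 3)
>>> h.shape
(3, 3, 13)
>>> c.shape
(13, 2)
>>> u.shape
(3,)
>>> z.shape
(2, 13, 3)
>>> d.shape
(3, 29)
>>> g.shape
(29, 29)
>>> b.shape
(31, 3)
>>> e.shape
(29, 31)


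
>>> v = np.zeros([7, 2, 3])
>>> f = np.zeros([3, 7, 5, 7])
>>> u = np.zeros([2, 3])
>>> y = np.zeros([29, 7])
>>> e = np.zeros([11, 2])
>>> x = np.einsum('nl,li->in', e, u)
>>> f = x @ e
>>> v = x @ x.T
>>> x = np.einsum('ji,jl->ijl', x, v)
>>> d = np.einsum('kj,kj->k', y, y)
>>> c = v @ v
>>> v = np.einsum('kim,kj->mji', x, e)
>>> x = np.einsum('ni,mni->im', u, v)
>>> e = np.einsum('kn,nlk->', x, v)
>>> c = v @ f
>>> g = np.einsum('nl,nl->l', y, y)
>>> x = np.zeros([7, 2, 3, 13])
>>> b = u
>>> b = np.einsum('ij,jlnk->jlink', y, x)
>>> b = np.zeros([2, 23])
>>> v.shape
(3, 2, 3)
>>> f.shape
(3, 2)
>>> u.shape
(2, 3)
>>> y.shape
(29, 7)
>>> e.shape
()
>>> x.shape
(7, 2, 3, 13)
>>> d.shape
(29,)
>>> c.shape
(3, 2, 2)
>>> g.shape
(7,)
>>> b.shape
(2, 23)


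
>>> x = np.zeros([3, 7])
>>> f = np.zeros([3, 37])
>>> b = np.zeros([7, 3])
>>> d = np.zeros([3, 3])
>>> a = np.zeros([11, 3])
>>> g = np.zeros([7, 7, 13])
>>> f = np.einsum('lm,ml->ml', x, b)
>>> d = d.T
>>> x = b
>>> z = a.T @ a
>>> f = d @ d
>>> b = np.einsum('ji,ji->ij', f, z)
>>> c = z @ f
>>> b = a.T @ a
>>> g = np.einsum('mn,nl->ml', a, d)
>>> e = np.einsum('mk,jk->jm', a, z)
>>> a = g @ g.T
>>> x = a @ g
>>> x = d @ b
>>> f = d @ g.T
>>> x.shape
(3, 3)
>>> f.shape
(3, 11)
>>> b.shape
(3, 3)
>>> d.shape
(3, 3)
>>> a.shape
(11, 11)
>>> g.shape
(11, 3)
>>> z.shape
(3, 3)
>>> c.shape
(3, 3)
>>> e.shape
(3, 11)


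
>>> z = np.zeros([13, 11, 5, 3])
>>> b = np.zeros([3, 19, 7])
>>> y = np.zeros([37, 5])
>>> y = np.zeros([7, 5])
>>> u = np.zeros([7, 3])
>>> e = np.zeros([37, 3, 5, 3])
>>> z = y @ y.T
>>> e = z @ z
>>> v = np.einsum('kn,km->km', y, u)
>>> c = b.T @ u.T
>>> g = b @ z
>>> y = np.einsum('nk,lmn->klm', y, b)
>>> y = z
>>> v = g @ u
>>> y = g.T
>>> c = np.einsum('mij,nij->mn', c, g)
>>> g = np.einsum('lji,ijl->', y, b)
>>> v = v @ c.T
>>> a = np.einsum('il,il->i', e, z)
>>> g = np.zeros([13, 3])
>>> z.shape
(7, 7)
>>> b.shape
(3, 19, 7)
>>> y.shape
(7, 19, 3)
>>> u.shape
(7, 3)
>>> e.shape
(7, 7)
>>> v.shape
(3, 19, 7)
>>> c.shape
(7, 3)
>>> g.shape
(13, 3)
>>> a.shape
(7,)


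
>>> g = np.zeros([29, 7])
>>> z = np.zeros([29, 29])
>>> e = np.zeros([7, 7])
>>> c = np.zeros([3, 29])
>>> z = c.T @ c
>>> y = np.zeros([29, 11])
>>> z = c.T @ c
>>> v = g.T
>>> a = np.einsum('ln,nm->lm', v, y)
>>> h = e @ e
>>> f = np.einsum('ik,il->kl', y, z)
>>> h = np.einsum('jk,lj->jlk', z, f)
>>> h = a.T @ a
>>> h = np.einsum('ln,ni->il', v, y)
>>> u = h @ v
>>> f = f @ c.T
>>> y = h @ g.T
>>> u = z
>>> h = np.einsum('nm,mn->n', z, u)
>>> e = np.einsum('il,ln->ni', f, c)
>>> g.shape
(29, 7)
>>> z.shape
(29, 29)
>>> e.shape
(29, 11)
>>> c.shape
(3, 29)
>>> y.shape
(11, 29)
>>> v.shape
(7, 29)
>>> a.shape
(7, 11)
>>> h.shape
(29,)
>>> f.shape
(11, 3)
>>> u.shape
(29, 29)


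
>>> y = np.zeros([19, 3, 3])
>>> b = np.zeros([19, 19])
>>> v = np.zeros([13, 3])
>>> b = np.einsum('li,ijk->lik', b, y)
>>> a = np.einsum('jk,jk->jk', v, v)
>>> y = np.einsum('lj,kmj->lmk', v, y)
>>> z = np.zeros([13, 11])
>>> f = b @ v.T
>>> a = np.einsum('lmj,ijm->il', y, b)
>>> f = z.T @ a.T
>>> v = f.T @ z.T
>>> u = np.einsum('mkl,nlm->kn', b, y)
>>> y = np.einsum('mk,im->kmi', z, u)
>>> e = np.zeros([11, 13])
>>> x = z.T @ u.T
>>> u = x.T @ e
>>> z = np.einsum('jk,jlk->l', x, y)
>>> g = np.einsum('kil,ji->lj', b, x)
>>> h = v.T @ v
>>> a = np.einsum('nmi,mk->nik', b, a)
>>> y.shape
(11, 13, 19)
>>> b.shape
(19, 19, 3)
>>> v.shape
(19, 13)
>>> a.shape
(19, 3, 13)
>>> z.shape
(13,)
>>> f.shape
(11, 19)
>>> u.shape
(19, 13)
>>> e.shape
(11, 13)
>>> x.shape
(11, 19)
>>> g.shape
(3, 11)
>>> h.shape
(13, 13)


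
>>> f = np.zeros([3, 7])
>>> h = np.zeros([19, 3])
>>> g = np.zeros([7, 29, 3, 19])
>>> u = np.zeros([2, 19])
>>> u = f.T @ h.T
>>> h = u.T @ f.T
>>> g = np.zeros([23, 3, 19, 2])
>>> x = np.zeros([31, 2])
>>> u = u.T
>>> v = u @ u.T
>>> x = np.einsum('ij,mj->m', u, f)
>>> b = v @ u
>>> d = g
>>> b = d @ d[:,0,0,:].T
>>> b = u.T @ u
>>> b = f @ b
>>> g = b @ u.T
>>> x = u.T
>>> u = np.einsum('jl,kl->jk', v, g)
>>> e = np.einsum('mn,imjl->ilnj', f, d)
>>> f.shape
(3, 7)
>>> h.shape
(19, 3)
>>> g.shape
(3, 19)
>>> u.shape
(19, 3)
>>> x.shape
(7, 19)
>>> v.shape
(19, 19)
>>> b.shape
(3, 7)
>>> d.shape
(23, 3, 19, 2)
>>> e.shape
(23, 2, 7, 19)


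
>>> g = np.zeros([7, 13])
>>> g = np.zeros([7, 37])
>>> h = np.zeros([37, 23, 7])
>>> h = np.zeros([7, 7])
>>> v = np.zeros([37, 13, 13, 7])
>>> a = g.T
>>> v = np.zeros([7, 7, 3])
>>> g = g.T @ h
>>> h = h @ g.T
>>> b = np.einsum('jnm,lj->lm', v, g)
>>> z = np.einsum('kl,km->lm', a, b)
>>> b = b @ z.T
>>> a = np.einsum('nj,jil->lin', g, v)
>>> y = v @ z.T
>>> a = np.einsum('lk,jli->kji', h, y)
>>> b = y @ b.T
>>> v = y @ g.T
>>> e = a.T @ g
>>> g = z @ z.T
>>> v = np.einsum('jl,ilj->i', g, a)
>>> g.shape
(7, 7)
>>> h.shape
(7, 37)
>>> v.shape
(37,)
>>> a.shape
(37, 7, 7)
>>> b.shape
(7, 7, 37)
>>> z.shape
(7, 3)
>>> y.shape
(7, 7, 7)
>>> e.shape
(7, 7, 7)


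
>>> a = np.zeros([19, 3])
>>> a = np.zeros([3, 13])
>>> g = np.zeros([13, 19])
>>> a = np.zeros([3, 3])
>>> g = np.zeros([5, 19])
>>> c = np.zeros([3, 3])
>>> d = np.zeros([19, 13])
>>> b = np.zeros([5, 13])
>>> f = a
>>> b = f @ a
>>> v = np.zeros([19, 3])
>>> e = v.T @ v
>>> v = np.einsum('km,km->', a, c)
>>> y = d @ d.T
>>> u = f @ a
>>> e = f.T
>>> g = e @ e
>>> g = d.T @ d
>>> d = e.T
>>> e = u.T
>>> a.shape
(3, 3)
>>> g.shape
(13, 13)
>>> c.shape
(3, 3)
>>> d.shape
(3, 3)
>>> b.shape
(3, 3)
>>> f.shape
(3, 3)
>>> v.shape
()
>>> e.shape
(3, 3)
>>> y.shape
(19, 19)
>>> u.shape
(3, 3)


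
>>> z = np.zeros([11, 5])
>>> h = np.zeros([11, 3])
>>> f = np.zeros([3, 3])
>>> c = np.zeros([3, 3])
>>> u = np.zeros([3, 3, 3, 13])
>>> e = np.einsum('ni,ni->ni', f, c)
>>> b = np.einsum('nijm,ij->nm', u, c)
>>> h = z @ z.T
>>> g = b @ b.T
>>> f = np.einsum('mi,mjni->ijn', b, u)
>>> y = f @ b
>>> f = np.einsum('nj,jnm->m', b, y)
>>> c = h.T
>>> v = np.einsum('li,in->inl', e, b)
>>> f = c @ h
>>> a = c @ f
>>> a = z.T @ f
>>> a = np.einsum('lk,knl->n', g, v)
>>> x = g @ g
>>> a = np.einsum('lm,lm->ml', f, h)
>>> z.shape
(11, 5)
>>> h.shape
(11, 11)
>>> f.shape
(11, 11)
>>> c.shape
(11, 11)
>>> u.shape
(3, 3, 3, 13)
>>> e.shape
(3, 3)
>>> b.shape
(3, 13)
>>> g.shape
(3, 3)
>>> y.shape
(13, 3, 13)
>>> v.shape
(3, 13, 3)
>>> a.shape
(11, 11)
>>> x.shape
(3, 3)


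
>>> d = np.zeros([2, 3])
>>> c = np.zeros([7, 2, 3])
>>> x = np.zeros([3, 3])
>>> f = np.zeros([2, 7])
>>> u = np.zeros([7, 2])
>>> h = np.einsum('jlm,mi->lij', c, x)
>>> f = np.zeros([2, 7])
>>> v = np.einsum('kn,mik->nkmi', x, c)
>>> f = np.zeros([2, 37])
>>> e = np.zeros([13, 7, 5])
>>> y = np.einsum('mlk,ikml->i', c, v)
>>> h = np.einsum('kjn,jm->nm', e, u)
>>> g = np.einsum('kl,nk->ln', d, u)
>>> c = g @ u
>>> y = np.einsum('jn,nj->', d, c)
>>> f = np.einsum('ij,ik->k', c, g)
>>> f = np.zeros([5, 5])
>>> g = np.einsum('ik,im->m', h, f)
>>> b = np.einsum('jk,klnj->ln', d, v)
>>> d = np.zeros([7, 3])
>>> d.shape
(7, 3)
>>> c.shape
(3, 2)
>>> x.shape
(3, 3)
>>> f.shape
(5, 5)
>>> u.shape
(7, 2)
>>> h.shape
(5, 2)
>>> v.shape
(3, 3, 7, 2)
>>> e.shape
(13, 7, 5)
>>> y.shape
()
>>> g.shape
(5,)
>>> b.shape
(3, 7)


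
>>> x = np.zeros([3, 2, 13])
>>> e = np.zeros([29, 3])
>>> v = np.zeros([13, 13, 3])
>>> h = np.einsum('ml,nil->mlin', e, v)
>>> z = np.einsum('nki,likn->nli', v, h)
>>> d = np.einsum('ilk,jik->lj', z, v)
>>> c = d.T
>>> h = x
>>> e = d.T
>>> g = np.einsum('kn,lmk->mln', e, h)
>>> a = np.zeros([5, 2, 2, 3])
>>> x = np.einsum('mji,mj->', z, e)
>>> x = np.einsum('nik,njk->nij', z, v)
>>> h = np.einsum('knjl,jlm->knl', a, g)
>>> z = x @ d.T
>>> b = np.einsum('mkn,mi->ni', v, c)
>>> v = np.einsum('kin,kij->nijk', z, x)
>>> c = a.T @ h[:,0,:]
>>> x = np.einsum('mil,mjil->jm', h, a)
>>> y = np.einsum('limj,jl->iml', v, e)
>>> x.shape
(2, 5)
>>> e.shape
(13, 29)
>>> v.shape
(29, 29, 13, 13)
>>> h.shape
(5, 2, 3)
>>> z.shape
(13, 29, 29)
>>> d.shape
(29, 13)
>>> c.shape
(3, 2, 2, 3)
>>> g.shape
(2, 3, 29)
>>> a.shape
(5, 2, 2, 3)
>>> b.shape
(3, 29)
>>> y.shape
(29, 13, 29)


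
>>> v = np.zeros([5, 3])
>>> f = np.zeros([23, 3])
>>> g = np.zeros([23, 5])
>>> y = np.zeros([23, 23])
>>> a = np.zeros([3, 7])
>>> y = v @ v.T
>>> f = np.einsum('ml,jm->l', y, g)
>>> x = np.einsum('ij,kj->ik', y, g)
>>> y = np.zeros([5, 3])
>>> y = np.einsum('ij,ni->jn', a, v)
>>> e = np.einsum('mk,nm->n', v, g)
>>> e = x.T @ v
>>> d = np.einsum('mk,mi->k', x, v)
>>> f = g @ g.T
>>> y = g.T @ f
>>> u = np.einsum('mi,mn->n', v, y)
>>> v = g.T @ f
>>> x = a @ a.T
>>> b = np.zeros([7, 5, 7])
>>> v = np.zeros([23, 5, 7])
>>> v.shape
(23, 5, 7)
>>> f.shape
(23, 23)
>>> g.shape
(23, 5)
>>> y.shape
(5, 23)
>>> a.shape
(3, 7)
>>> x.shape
(3, 3)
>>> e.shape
(23, 3)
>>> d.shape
(23,)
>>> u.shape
(23,)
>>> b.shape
(7, 5, 7)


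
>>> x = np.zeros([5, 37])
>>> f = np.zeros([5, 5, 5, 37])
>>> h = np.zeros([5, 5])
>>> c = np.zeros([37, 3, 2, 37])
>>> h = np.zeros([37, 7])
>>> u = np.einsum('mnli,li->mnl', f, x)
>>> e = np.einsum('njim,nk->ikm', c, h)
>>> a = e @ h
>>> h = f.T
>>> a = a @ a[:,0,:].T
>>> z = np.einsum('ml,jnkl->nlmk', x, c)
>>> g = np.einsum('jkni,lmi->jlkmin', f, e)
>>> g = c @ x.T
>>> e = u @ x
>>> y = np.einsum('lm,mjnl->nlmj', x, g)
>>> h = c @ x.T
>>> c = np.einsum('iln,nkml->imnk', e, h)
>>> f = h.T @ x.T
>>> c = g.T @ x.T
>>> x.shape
(5, 37)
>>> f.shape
(5, 2, 3, 5)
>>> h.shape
(37, 3, 2, 5)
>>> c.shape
(5, 2, 3, 5)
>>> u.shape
(5, 5, 5)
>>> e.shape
(5, 5, 37)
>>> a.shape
(2, 7, 2)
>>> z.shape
(3, 37, 5, 2)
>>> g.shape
(37, 3, 2, 5)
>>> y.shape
(2, 5, 37, 3)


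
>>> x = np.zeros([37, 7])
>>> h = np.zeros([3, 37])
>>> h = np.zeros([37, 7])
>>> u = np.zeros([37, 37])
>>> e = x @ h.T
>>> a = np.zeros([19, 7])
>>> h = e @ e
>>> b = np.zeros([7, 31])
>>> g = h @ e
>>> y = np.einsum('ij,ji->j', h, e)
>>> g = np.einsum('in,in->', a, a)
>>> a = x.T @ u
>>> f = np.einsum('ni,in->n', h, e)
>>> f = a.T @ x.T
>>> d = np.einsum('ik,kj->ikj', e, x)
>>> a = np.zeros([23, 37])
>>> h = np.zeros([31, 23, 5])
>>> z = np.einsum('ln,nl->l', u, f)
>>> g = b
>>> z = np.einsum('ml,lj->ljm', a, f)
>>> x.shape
(37, 7)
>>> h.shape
(31, 23, 5)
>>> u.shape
(37, 37)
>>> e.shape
(37, 37)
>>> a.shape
(23, 37)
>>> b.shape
(7, 31)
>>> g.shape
(7, 31)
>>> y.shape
(37,)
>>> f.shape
(37, 37)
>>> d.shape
(37, 37, 7)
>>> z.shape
(37, 37, 23)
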